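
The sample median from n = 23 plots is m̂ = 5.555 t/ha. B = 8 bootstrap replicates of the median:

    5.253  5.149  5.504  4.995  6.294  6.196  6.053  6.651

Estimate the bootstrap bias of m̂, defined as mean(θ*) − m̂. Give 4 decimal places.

mean(θ*) = (5.253 + 5.149 + 5.504 + 4.995 + 6.294 + 6.196 + 6.053 + 6.651) / 8 = 5.76187
bias = 5.76187 − 5.555

bias = +0.2069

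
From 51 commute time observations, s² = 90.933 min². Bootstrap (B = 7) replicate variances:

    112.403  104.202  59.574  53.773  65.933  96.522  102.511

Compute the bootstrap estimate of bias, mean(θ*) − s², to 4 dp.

bias = −5.9447

mean(θ*) = (112.403 + 104.202 + 59.574 + 53.773 + 65.933 + 96.522 + 102.511) / 7 = 84.98829
bias = 84.98829 − 90.933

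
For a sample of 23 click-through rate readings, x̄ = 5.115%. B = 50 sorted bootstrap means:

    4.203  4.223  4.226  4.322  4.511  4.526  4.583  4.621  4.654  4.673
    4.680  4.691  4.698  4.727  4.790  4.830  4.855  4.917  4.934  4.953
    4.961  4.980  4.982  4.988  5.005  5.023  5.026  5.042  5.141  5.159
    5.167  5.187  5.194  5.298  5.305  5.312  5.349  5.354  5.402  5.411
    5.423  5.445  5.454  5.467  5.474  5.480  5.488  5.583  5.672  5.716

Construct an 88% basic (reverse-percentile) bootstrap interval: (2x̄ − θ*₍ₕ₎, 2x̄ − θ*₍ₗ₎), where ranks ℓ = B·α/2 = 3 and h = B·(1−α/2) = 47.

(4.742, 6.004)

Percentile endpoints at ranks 3 and 47: θ*₍3₎ = 4.226, θ*₍47₎ = 5.488.
Basic interval reflects these around x̄:
  lower = 2 × 5.115 − 5.488 = 4.742
  upper = 2 × 5.115 − 4.226 = 6.004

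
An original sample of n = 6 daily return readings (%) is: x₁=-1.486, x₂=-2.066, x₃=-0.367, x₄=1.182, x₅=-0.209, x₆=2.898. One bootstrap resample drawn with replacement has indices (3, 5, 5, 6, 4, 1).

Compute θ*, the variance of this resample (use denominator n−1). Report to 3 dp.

Resample values: -0.367, -0.209, -0.209, 2.898, 1.182, -1.486.
Mean = 0.3015; sum of squared deviations = 11.6804
s² = 11.6804 / 5 = 2.3361

θ* = 2.336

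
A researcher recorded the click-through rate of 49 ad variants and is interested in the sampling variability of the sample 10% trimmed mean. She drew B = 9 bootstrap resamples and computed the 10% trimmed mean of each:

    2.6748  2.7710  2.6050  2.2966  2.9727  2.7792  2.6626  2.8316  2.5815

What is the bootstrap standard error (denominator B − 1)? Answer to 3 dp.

SE* = 0.190

Bootstrap SE is the standard deviation of the 9 replicate 10% trimmed means.
Mean of replicates: (2.6748 + 2.7710 + 2.6050 + 2.2966 + 2.9727 + 2.7792 + 2.6626 + 2.8316 + 2.5815) / 9 = 24.17500 / 9 = 2.68611
Sum of squared deviations: (−0.01131)² + (+0.08489)² + (−0.08111)² + (−0.38951)² + (+0.28659)² + (+0.09309)² + (−0.02351)² + (+0.14549)² + (−0.10461)² = 0.28909
Variance = 0.28909 / 8 = 0.03614
SE* = √0.03614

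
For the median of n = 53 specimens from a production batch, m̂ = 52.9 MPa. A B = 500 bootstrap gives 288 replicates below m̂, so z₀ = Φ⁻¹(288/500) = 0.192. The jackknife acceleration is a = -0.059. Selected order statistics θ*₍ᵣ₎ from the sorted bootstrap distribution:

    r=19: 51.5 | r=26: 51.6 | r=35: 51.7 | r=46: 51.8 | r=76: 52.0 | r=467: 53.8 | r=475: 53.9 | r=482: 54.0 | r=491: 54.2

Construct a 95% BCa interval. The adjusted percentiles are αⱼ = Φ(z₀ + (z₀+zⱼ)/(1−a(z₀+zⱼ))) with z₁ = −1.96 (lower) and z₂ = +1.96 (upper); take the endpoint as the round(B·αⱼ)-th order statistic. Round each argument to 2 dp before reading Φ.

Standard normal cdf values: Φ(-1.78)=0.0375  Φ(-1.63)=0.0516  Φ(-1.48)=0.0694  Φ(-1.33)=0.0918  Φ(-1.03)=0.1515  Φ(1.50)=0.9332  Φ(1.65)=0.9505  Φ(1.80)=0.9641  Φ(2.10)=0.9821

Lower: z₀ + z₁ = 0.192 + (-1.960) = -1.768; 1 − a(z₀+z₁) = 1 − (-0.059)(-1.768) = 0.8957; argument = 0.192 + (-1.768)/0.8957 = -1.7819 → -1.78.
α₁ = Φ(-1.78) = 0.0375; rank = round(500 × 0.0375) = 19; θ*₍19₎ = 51.5.
Upper: z₀ + z₂ = 2.152; 1 − a(z₀+z₂) = 1.1270; argument = 2.1015 → 2.10; α₂ = 0.9821; rank = 491; θ*₍491₎ = 54.2.

(51.5, 54.2)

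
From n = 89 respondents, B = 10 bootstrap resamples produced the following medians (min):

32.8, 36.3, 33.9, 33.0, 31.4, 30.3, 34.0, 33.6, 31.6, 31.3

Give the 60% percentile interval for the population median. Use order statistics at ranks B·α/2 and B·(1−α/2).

Sorted replicates: 30.3, 31.3, 31.4, 31.6, 32.8, 33.0, 33.6, 33.9, 34.0, 36.3
α = 0.40; lower rank = 10 × 0.200 = 2; upper rank = 10 × 0.800 = 8.
The 2nd smallest replicate is 31.3; the 8th is 33.9.

(31.3, 33.9)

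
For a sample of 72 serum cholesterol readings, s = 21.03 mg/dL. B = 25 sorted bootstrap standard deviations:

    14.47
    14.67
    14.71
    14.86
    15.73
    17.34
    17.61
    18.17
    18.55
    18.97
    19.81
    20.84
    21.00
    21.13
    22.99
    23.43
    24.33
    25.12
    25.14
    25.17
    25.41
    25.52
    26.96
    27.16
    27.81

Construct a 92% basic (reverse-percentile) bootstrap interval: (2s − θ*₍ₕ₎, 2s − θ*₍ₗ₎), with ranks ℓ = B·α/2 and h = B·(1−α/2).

Percentile endpoints at ranks 1 and 24: θ*₍1₎ = 14.47, θ*₍24₎ = 27.16.
Basic interval reflects these around s:
  lower = 2 × 21.03 − 27.16 = 14.90
  upper = 2 × 21.03 − 14.47 = 27.59

(14.90, 27.59)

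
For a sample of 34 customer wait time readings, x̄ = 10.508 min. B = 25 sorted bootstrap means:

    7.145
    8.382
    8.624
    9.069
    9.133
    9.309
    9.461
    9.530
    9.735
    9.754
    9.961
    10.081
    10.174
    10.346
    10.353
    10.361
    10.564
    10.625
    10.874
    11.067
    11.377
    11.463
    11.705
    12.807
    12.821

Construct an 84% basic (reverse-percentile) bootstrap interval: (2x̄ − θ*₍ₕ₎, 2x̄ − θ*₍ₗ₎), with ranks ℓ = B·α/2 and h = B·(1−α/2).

Percentile endpoints at ranks 2 and 23: θ*₍2₎ = 8.382, θ*₍23₎ = 11.705.
Basic interval reflects these around x̄:
  lower = 2 × 10.508 − 11.705 = 9.311
  upper = 2 × 10.508 − 8.382 = 12.634

(9.311, 12.634)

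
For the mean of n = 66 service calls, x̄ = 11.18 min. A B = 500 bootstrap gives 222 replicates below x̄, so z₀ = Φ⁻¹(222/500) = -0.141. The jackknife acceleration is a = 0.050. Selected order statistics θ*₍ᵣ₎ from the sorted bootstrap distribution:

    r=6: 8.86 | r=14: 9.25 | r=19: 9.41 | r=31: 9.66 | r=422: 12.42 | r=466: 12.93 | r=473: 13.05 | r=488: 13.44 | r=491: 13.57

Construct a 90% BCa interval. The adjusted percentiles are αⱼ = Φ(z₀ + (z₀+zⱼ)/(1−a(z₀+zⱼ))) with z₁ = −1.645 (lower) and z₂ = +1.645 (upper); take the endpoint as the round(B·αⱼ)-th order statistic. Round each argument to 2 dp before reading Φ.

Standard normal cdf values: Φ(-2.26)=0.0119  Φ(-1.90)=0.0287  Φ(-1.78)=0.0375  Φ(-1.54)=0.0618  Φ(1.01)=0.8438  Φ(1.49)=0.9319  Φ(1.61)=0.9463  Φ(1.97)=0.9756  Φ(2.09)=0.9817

(9.41, 12.93)

Lower: z₀ + z₁ = -0.141 + (-1.645) = -1.786; 1 − a(z₀+z₁) = 1 − (0.050)(-1.786) = 1.0893; argument = -0.141 + (-1.786)/1.0893 = -1.7806 → -1.78.
α₁ = Φ(-1.78) = 0.0375; rank = round(500 × 0.0375) = 19; θ*₍19₎ = 9.41.
Upper: z₀ + z₂ = 1.504; 1 − a(z₀+z₂) = 0.9248; argument = 1.4853 → 1.49; α₂ = 0.9319; rank = 466; θ*₍466₎ = 12.93.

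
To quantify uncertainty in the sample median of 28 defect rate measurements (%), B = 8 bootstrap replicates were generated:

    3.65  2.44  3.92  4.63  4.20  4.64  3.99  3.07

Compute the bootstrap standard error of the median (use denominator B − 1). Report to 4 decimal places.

Bootstrap SE is the standard deviation of the 8 replicate medians.
Mean of replicates: (3.65 + 2.44 + 3.92 + 4.63 + 4.20 + 4.64 + 3.99 + 3.07) / 8 = 30.54000 / 8 = 3.81750
Sum of squared deviations: (−0.16750)² + (−1.37750)² + (+0.10250)² + (+0.81250)² + (+0.38250)² + (+0.82250)² + (+0.17250)² + (−0.74750)² = 4.00755
Variance = 4.00755 / 7 = 0.57251
SE* = √0.57251

SE* = 0.7566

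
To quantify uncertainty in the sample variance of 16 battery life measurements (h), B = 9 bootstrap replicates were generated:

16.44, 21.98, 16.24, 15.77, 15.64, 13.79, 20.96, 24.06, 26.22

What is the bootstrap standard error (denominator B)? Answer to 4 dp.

SE* = 4.1297

Bootstrap SE is the standard deviation of the 9 replicate variances.
Mean of replicates: (16.44 + 21.98 + 16.24 + 15.77 + 15.64 + 13.79 + 20.96 + 24.06 + 26.22) / 9 = 171.10000 / 9 = 19.01111
Sum of squared deviations: (−2.57111)² + (+2.96889)² + (−2.77111)² + (−3.24111)² + (−3.37111)² + (−5.22111)² + (+1.94889)² + (+5.04889)² + (+7.20889)² = 153.49069
Variance = 153.49069 / 9 = 17.05452
SE* = √17.05452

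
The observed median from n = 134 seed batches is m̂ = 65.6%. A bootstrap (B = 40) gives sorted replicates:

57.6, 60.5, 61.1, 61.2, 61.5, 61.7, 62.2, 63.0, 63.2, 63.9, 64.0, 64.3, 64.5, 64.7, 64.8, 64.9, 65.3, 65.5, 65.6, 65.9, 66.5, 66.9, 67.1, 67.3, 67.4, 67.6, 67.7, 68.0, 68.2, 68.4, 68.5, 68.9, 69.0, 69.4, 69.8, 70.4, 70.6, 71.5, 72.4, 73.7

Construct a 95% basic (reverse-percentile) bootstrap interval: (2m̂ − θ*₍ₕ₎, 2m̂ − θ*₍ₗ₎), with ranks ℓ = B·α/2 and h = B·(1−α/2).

(58.8, 73.6)

Percentile endpoints at ranks 1 and 39: θ*₍1₎ = 57.6, θ*₍39₎ = 72.4.
Basic interval reflects these around m̂:
  lower = 2 × 65.6 − 72.4 = 58.8
  upper = 2 × 65.6 − 57.6 = 73.6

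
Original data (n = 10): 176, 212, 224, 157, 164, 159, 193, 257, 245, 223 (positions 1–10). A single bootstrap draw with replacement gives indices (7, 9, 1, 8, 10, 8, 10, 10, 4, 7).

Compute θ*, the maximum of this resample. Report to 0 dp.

θ* = 257

Resample values: 193, 245, 176, 257, 223, 257, 223, 223, 157, 193.
Maximum = 257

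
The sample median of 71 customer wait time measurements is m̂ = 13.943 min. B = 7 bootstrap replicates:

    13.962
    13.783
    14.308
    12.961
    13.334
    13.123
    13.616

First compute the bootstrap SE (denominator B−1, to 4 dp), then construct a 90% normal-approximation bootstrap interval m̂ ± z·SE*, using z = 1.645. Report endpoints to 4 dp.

Mean of replicates = 13.5839; sum of squared deviations = 1.3708; SE* = √(1.3708/6) = 0.4780
Margin = 1.645 × 0.4780 = 0.78631
Interval: 13.943 ± 0.78631

(13.1567, 14.7293)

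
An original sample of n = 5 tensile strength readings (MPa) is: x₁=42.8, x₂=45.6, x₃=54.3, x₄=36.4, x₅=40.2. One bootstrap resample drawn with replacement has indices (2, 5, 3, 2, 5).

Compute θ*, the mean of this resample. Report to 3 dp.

θ* = 45.180

Resample values: 45.6, 40.2, 54.3, 45.6, 40.2.
Mean = (45.6 + 40.2 + 54.3 + 45.6 + 40.2) / 5 = 225.90 / 5 = 45.180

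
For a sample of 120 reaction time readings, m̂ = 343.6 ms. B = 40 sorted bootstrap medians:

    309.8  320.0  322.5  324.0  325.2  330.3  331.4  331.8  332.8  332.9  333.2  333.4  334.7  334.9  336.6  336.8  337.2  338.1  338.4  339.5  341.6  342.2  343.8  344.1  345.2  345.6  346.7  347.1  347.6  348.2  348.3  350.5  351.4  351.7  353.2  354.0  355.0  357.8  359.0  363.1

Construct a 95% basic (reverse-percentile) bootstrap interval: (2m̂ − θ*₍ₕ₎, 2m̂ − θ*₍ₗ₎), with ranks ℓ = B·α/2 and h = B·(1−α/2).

Percentile endpoints at ranks 1 and 39: θ*₍1₎ = 309.8, θ*₍39₎ = 359.0.
Basic interval reflects these around m̂:
  lower = 2 × 343.6 − 359.0 = 328.2
  upper = 2 × 343.6 − 309.8 = 377.4

(328.2, 377.4)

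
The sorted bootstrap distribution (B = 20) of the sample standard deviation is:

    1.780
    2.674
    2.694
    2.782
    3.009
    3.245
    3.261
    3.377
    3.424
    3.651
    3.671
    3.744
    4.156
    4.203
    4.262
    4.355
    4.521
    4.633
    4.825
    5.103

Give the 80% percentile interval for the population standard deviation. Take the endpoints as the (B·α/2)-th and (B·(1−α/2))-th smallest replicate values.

α = 0.20; lower rank = 20 × 0.100 = 2; upper rank = 20 × 0.900 = 18.
The 2nd smallest replicate is 2.674; the 18th is 4.633.

(2.674, 4.633)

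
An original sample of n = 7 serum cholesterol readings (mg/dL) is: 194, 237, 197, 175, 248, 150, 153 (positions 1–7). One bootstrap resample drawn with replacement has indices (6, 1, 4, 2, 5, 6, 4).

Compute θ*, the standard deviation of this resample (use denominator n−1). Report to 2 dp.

θ* = 39.24

Resample values: 150, 194, 175, 237, 248, 150, 175.
Mean = 189.8571; sum of squared deviations = 9238.8571
s² = 9238.8571 / 6 = 1539.8095
s = √1539.8095 = 39.24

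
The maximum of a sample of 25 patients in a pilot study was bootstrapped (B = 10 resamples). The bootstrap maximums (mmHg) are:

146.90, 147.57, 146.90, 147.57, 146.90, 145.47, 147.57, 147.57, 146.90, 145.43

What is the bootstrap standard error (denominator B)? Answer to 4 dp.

SE* = 0.7744

Bootstrap SE is the standard deviation of the 10 replicate maximums.
Mean of replicates: (146.90 + 147.57 + 146.90 + 147.57 + 146.90 + 145.47 + 147.57 + 147.57 + 146.90 + 145.43) / 10 = 1468.78000 / 10 = 146.87800
Sum of squared deviations: (+0.02200)² + (+0.69200)² + (+0.02200)² + (+0.69200)² + (+0.02200)² + (−1.40800)² + (+0.69200)² + (+0.69200)² + (+0.02200)² + (−1.44800)² = 5.99656
Variance = 5.99656 / 10 = 0.59966
SE* = √0.59966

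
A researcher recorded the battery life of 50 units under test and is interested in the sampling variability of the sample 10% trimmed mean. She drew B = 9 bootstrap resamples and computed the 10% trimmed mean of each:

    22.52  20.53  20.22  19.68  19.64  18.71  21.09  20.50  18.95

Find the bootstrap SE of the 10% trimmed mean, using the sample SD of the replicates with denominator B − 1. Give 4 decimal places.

Bootstrap SE is the standard deviation of the 9 replicate 10% trimmed means.
Mean of replicates: (22.52 + 20.53 + 20.22 + 19.68 + 19.64 + 18.71 + 21.09 + 20.50 + 18.95) / 9 = 181.84000 / 9 = 20.20444
Sum of squared deviations: (+2.31556)² + (+0.32556)² + (+0.01556)² + (−0.52444)² + (−0.56444)² + (−1.49444)² + (+0.88556)² + (+0.29556)² + (−1.25444)² = 10.74022
Variance = 10.74022 / 8 = 1.34253
SE* = √1.34253

SE* = 1.1587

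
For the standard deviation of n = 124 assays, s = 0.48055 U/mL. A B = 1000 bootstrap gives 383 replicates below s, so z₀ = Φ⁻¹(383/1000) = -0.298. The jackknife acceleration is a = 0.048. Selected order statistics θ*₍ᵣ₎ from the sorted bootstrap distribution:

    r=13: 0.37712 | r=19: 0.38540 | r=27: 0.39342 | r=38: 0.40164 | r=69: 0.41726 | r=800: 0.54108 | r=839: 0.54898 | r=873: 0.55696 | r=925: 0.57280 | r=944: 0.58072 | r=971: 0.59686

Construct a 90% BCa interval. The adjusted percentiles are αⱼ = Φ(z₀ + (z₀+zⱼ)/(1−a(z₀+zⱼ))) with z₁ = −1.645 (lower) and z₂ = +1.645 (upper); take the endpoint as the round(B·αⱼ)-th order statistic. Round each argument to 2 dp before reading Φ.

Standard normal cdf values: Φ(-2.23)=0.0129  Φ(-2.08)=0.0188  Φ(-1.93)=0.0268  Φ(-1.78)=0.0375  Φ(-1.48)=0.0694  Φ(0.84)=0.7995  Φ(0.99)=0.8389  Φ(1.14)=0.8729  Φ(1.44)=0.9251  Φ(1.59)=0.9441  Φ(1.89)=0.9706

Lower: z₀ + z₁ = -0.298 + (-1.645) = -1.943; 1 − a(z₀+z₁) = 1 − (0.048)(-1.943) = 1.0933; argument = -0.298 + (-1.943)/1.0933 = -2.0752 → -2.08.
α₁ = Φ(-2.08) = 0.0188; rank = round(1000 × 0.0188) = 19; θ*₍19₎ = 0.38540.
Upper: z₀ + z₂ = 1.347; 1 − a(z₀+z₂) = 0.9353; argument = 1.1421 → 1.14; α₂ = 0.8729; rank = 873; θ*₍873₎ = 0.55696.

(0.38540, 0.55696)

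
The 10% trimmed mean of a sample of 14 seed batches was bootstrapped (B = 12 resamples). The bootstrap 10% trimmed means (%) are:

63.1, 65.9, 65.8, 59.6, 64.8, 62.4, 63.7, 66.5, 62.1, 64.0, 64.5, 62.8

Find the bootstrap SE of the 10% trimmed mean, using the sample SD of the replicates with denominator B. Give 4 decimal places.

SE* = 1.8531

Bootstrap SE is the standard deviation of the 12 replicate 10% trimmed means.
Mean of replicates: (63.1 + 65.9 + 65.8 + 59.6 + 64.8 + 62.4 + 63.7 + 66.5 + 62.1 + 64.0 + 64.5 + 62.8) / 12 = 765.20000 / 12 = 63.76667
Sum of squared deviations: (−0.66667)² + (+2.13333)² + (+2.03333)² + (−4.16667)² + (+1.03333)² + (−1.36667)² + (−0.06667)² + (+2.73333)² + (−1.66667)² + (+0.23333)² + (+0.73333)² + (−0.96667)² = 41.20667
Variance = 41.20667 / 12 = 3.43389
SE* = √3.43389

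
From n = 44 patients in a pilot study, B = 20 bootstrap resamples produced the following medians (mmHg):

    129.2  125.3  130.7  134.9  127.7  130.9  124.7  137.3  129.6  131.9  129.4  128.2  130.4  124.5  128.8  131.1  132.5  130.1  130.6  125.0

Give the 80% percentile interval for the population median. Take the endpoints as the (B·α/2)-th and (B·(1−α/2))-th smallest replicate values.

(124.7, 132.5)

Sorted replicates: 124.5, 124.7, 125.0, 125.3, 127.7, 128.2, 128.8, 129.2, 129.4, 129.6, 130.1, 130.4, 130.6, 130.7, 130.9, 131.1, 131.9, 132.5, 134.9, 137.3
α = 0.20; lower rank = 20 × 0.100 = 2; upper rank = 20 × 0.900 = 18.
The 2nd smallest replicate is 124.7; the 18th is 132.5.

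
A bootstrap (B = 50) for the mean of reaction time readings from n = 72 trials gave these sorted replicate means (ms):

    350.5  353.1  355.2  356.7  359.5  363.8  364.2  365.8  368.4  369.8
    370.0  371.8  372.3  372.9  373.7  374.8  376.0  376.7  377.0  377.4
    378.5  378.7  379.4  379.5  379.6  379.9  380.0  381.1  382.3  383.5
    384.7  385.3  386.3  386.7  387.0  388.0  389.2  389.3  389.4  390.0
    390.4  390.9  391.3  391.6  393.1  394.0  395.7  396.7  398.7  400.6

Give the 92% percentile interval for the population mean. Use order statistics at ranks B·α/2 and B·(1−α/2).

(353.1, 396.7)

α = 0.08; lower rank = 50 × 0.040 = 2; upper rank = 50 × 0.960 = 48.
The 2nd smallest replicate is 353.1; the 48th is 396.7.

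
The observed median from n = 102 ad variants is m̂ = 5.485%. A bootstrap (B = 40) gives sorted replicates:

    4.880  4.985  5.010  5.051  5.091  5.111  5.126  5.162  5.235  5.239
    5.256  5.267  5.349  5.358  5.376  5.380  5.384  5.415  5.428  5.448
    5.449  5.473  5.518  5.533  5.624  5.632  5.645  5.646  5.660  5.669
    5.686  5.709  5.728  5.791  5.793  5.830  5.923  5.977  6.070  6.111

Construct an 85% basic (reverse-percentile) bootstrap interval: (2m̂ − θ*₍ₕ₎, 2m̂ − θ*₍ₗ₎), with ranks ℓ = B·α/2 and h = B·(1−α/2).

(5.047, 5.960)

Percentile endpoints at ranks 3 and 37: θ*₍3₎ = 5.010, θ*₍37₎ = 5.923.
Basic interval reflects these around m̂:
  lower = 2 × 5.485 − 5.923 = 5.047
  upper = 2 × 5.485 − 5.010 = 5.960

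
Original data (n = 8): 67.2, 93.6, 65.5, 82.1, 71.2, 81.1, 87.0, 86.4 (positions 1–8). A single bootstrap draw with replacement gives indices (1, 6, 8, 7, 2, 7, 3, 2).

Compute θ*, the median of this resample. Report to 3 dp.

θ* = 86.700

Resample values: 67.2, 81.1, 86.4, 87.0, 93.6, 87.0, 65.5, 93.6.
Sorted: 65.5, 67.2, 81.1, 86.4, 87.0, 87.0, 93.6, 93.6
Median = average of the two middle values = 86.700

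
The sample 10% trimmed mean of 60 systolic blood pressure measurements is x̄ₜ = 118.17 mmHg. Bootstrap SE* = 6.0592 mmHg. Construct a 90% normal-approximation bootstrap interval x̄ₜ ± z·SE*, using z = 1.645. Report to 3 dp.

(108.203, 128.137)

Margin = 1.645 × 6.0592 = 9.9674
Interval: 118.17 ± 9.9674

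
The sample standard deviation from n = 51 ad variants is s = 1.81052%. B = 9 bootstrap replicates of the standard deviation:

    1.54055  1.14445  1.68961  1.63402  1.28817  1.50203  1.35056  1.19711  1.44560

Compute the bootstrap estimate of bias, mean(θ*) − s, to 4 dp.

bias = −0.3892

mean(θ*) = (1.54055 + 1.14445 + 1.68961 + 1.63402 + 1.28817 + 1.50203 + 1.35056 + 1.19711 + 1.44560) / 9 = 1.42134
bias = 1.42134 − 1.81052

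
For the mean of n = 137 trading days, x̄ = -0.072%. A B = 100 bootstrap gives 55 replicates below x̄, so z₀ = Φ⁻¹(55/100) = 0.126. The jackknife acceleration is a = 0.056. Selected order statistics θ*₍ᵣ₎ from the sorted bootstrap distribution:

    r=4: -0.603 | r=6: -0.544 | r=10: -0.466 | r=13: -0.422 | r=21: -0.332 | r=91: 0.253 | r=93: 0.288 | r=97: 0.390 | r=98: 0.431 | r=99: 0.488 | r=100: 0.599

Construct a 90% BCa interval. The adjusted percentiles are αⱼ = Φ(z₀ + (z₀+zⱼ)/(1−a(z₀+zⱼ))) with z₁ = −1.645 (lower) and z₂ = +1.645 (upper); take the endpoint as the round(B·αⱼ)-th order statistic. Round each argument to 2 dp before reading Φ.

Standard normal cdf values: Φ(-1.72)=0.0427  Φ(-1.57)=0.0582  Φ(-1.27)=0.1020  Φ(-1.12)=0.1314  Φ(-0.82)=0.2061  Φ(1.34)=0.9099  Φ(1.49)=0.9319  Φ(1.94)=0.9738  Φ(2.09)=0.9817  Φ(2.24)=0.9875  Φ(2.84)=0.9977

(-0.466, 0.431)

Lower: z₀ + z₁ = 0.126 + (-1.645) = -1.519; 1 − a(z₀+z₁) = 1 − (0.056)(-1.519) = 1.0851; argument = 0.126 + (-1.519)/1.0851 = -1.2739 → -1.27.
α₁ = Φ(-1.27) = 0.1020; rank = round(100 × 0.1020) = 10; θ*₍10₎ = -0.466.
Upper: z₀ + z₂ = 1.771; 1 − a(z₀+z₂) = 0.9008; argument = 2.0920 → 2.09; α₂ = 0.9817; rank = 98; θ*₍98₎ = 0.431.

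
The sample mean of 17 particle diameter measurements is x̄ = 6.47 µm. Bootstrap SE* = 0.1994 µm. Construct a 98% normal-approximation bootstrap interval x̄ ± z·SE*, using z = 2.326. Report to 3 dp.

Margin = 2.326 × 0.1994 = 0.4638
Interval: 6.47 ± 0.4638

(6.006, 6.934)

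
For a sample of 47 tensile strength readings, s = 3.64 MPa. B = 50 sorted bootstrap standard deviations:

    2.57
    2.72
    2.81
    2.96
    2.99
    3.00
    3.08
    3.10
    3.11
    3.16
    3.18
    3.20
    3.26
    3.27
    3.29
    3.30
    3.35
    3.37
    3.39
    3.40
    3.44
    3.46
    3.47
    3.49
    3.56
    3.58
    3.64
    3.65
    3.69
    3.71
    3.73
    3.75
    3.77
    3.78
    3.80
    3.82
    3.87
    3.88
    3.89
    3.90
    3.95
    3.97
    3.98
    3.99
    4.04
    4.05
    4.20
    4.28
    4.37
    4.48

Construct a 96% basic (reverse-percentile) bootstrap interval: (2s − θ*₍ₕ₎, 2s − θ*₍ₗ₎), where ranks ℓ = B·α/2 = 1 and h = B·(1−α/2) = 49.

Percentile endpoints at ranks 1 and 49: θ*₍1₎ = 2.57, θ*₍49₎ = 4.37.
Basic interval reflects these around s:
  lower = 2 × 3.64 − 4.37 = 2.91
  upper = 2 × 3.64 − 2.57 = 4.71

(2.91, 4.71)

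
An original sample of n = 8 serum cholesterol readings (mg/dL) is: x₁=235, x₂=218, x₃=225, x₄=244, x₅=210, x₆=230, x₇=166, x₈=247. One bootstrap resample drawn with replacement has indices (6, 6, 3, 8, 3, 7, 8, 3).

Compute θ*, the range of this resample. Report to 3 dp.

Resample values: 230, 230, 225, 247, 225, 166, 247, 225.
Range = 247 − 166 = 81.000

θ* = 81.000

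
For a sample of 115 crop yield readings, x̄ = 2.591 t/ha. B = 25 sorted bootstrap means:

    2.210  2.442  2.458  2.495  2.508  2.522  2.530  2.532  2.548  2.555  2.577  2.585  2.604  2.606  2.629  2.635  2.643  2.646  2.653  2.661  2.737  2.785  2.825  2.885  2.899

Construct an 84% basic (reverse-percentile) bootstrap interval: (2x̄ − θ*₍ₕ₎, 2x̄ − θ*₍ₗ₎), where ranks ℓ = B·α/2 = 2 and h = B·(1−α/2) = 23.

Percentile endpoints at ranks 2 and 23: θ*₍2₎ = 2.442, θ*₍23₎ = 2.825.
Basic interval reflects these around x̄:
  lower = 2 × 2.591 − 2.825 = 2.357
  upper = 2 × 2.591 − 2.442 = 2.740

(2.357, 2.740)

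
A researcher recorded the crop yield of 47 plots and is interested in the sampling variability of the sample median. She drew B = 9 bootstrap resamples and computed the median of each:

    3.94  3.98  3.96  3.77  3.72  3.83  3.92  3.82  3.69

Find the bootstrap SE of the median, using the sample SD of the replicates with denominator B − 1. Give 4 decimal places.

Bootstrap SE is the standard deviation of the 9 replicate medians.
Mean of replicates: (3.94 + 3.98 + 3.96 + 3.77 + 3.72 + 3.83 + 3.92 + 3.82 + 3.69) / 9 = 34.63000 / 9 = 3.84778
Sum of squared deviations: (+0.09222)² + (+0.13222)² + (+0.11222)² + (−0.07778)² + (−0.12778)² + (−0.01778)² + (+0.07222)² + (−0.02778)² + (−0.15778)² = 0.09216
Variance = 0.09216 / 8 = 0.01152
SE* = √0.01152

SE* = 0.1073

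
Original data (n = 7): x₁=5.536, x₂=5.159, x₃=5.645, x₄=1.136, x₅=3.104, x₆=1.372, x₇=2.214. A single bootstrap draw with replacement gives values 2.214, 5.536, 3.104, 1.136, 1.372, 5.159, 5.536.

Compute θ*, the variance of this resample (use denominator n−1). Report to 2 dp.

θ* = 3.82

Mean = 3.4367; sum of squared deviations = 22.9423
s² = 22.9423 / 6 = 3.8237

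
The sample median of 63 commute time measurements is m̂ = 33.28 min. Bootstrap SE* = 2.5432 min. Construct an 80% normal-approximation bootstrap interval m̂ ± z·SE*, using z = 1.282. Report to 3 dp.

Margin = 1.282 × 2.5432 = 3.2604
Interval: 33.28 ± 3.2604

(30.020, 36.540)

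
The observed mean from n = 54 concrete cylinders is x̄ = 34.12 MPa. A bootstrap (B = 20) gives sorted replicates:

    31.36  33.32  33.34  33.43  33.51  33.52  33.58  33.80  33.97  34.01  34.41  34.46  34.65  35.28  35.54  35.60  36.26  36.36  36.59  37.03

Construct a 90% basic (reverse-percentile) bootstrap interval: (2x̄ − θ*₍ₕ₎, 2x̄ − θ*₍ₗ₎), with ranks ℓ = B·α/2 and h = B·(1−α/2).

(31.65, 36.88)

Percentile endpoints at ranks 1 and 19: θ*₍1₎ = 31.36, θ*₍19₎ = 36.59.
Basic interval reflects these around x̄:
  lower = 2 × 34.12 − 36.59 = 31.65
  upper = 2 × 34.12 − 31.36 = 36.88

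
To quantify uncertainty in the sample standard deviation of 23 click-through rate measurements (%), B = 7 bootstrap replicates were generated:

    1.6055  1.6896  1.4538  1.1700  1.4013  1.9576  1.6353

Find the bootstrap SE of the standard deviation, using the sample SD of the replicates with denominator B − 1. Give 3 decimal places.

SE* = 0.249

Bootstrap SE is the standard deviation of the 7 replicate standard deviations.
Mean of replicates: (1.6055 + 1.6896 + 1.4538 + 1.1700 + 1.4013 + 1.9576 + 1.6353) / 7 = 10.91310 / 7 = 1.55901
Sum of squared deviations: (+0.04649)² + (+0.13059)² + (−0.10521)² + (−0.38901)² + (−0.15771)² + (+0.39859)² + (+0.07629)² = 0.37118
Variance = 0.37118 / 6 = 0.06186
SE* = √0.06186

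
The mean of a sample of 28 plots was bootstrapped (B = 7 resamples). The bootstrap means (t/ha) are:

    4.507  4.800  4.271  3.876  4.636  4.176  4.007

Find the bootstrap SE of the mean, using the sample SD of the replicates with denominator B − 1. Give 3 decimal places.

SE* = 0.337

Bootstrap SE is the standard deviation of the 7 replicate means.
Mean of replicates: (4.507 + 4.800 + 4.271 + 3.876 + 4.636 + 4.176 + 4.007) / 7 = 30.2730 / 7 = 4.3247
Sum of squared deviations: (+0.1823)² + (+0.4753)² + (−0.0537)² + (−0.4487)² + (+0.3113)² + (−0.1487)² + (−0.3177)² = 0.6833
Variance = 0.6833 / 6 = 0.1139
SE* = √0.1139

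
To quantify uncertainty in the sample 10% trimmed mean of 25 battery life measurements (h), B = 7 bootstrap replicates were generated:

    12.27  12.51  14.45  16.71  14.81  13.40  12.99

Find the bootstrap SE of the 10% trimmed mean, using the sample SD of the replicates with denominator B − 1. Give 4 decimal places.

SE* = 1.5647

Bootstrap SE is the standard deviation of the 7 replicate 10% trimmed means.
Mean of replicates: (12.27 + 12.51 + 14.45 + 16.71 + 14.81 + 13.40 + 12.99) / 7 = 97.14000 / 7 = 13.87714
Sum of squared deviations: (−1.60714)² + (−1.36714)² + (+0.57286)² + (+2.83286)² + (+0.93286)² + (−0.47714)² + (−0.88714)² = 14.69014
Variance = 14.69014 / 6 = 2.44836
SE* = √2.44836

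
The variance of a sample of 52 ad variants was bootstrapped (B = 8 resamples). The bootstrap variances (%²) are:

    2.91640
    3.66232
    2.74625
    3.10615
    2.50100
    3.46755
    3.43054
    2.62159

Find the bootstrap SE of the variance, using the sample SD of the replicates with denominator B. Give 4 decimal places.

SE* = 0.4019

Bootstrap SE is the standard deviation of the 8 replicate variances.
Mean of replicates: (2.91640 + 3.66232 + 2.74625 + 3.10615 + 2.50100 + 3.46755 + 3.43054 + 2.62159) / 8 = 24.451800 / 8 = 3.056475
Sum of squared deviations: (−0.140075)² + (+0.605845)² + (−0.310225)² + (+0.049675)² + (−0.555475)² + (+0.411075)² + (+0.374065)² + (−0.434885)² = 1.291961
Variance = 1.291961 / 8 = 0.161495
SE* = √0.161495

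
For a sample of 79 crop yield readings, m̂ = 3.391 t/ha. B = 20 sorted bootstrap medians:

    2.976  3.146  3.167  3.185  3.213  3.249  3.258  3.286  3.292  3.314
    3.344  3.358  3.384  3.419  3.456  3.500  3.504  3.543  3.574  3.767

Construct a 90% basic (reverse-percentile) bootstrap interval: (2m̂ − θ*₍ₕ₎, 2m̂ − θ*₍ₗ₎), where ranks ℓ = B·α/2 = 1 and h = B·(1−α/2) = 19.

Percentile endpoints at ranks 1 and 19: θ*₍1₎ = 2.976, θ*₍19₎ = 3.574.
Basic interval reflects these around m̂:
  lower = 2 × 3.391 − 3.574 = 3.208
  upper = 2 × 3.391 − 2.976 = 3.806

(3.208, 3.806)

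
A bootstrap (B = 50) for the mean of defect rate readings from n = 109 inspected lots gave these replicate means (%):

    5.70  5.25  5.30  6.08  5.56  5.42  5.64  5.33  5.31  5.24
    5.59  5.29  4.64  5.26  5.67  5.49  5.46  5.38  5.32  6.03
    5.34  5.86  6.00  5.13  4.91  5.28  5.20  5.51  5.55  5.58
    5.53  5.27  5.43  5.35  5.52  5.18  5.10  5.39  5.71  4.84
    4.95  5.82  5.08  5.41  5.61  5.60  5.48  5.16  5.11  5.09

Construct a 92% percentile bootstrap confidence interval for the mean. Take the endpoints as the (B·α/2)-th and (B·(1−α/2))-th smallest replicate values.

Sorted replicates: 4.64, 4.84, 4.91, 4.95, 5.08, 5.09, 5.10, 5.11, 5.13, 5.16, 5.18, 5.20, 5.24, 5.25, 5.26, 5.27, 5.28, 5.29, 5.30, 5.31, 5.32, 5.33, 5.34, 5.35, 5.38, 5.39, 5.41, 5.42, 5.43, 5.46, 5.48, 5.49, 5.51, 5.52, 5.53, 5.55, 5.56, 5.58, 5.59, 5.60, 5.61, 5.64, 5.67, 5.70, 5.71, 5.82, 5.86, 6.00, 6.03, 6.08
α = 0.08; lower rank = 50 × 0.040 = 2; upper rank = 50 × 0.960 = 48.
The 2nd smallest replicate is 4.84; the 48th is 6.00.

(4.84, 6.00)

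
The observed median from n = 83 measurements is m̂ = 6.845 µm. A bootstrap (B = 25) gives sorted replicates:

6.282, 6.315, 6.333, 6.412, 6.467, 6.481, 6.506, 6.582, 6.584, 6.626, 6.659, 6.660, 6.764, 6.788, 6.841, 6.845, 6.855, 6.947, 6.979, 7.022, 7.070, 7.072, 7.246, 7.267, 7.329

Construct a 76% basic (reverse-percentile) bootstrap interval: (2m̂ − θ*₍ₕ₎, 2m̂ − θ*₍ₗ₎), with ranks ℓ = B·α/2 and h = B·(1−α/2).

(6.618, 7.357)

Percentile endpoints at ranks 3 and 22: θ*₍3₎ = 6.333, θ*₍22₎ = 7.072.
Basic interval reflects these around m̂:
  lower = 2 × 6.845 − 7.072 = 6.618
  upper = 2 × 6.845 − 6.333 = 7.357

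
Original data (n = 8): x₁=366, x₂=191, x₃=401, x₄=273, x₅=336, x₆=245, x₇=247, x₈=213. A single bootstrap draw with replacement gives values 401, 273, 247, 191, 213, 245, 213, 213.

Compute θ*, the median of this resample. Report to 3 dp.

Sorted: 191, 213, 213, 213, 245, 247, 273, 401
Median = average of the two middle values = 229.000

θ* = 229.000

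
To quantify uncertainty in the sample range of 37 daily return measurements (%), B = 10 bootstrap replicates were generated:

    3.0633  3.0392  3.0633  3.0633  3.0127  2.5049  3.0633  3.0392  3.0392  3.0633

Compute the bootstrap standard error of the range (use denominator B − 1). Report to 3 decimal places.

Bootstrap SE is the standard deviation of the 10 replicate ranges.
Mean of replicates: (3.0633 + 3.0392 + 3.0633 + 3.0633 + 3.0127 + 2.5049 + 3.0633 + 3.0392 + 3.0392 + 3.0633) / 10 = 29.95170 / 10 = 2.99517
Sum of squared deviations: (+0.06813)² + (+0.04403)² + (+0.06813)² + (+0.06813)² + (+0.01753)² + (−0.49027)² + (+0.06813)² + (+0.04403)² + (+0.04403)² + (+0.06813)² = 0.26970
Variance = 0.26970 / 9 = 0.02997
SE* = √0.02997

SE* = 0.173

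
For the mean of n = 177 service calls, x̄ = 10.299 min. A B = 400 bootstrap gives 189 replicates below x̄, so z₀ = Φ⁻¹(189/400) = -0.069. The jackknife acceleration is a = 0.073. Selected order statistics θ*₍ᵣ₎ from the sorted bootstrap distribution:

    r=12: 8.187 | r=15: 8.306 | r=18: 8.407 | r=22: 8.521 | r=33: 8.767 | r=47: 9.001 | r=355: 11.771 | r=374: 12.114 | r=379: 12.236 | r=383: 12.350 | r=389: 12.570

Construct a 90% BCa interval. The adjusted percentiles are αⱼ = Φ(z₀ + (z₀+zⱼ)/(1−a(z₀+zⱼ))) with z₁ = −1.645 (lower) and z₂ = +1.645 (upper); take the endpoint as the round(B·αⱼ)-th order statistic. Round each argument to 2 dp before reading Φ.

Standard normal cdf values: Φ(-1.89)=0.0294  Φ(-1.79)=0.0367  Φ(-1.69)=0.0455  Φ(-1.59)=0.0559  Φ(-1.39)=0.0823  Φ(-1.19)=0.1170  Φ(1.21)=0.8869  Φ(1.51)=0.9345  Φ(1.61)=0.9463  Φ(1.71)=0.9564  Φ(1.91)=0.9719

(8.521, 12.350)

Lower: z₀ + z₁ = -0.069 + (-1.645) = -1.714; 1 − a(z₀+z₁) = 1 − (0.073)(-1.714) = 1.1251; argument = -0.069 + (-1.714)/1.1251 = -1.5924 → -1.59.
α₁ = Φ(-1.59) = 0.0559; rank = round(400 × 0.0559) = 22; θ*₍22₎ = 8.521.
Upper: z₀ + z₂ = 1.576; 1 − a(z₀+z₂) = 0.8850; argument = 1.7119 → 1.71; α₂ = 0.9564; rank = 383; θ*₍383₎ = 12.350.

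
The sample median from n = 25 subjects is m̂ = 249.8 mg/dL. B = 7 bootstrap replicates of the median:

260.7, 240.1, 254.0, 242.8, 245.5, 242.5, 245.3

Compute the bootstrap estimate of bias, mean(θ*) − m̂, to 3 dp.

bias = −2.529

mean(θ*) = (260.7 + 240.1 + 254.0 + 242.8 + 245.5 + 242.5 + 245.3) / 7 = 247.2714
bias = 247.2714 − 249.8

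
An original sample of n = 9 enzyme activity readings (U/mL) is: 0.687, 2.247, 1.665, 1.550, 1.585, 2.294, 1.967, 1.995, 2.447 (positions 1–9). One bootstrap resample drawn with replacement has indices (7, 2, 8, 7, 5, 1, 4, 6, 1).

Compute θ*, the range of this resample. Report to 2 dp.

Resample values: 1.967, 2.247, 1.995, 1.967, 1.585, 0.687, 1.550, 2.294, 0.687.
Range = 2.294 − 0.687 = 1.61

θ* = 1.61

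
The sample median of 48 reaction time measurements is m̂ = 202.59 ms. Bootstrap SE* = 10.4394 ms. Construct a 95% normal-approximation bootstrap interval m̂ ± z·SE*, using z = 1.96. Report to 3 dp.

Margin = 1.96 × 10.4394 = 20.4612
Interval: 202.59 ± 20.4612

(182.129, 223.051)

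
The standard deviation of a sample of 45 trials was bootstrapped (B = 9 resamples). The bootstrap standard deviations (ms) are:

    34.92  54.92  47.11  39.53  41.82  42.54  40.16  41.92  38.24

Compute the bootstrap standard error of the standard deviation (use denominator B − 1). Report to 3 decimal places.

SE* = 5.766

Bootstrap SE is the standard deviation of the 9 replicate standard deviations.
Mean of replicates: (34.92 + 54.92 + 47.11 + 39.53 + 41.82 + 42.54 + 40.16 + 41.92 + 38.24) / 9 = 381.1600 / 9 = 42.3511
Sum of squared deviations: (−7.4311)² + (+12.5689)² + (+4.7589)² + (−2.8211)² + (−0.5311)² + (+0.1889)² + (−2.1911)² + (−0.4311)² + (−4.1111)² = 266.0099
Variance = 266.0099 / 8 = 33.2512
SE* = √33.2512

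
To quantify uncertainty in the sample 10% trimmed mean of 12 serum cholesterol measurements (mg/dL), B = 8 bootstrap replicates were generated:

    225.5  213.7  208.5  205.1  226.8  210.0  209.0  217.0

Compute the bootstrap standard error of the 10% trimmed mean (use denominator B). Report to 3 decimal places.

Bootstrap SE is the standard deviation of the 8 replicate 10% trimmed means.
Mean of replicates: (225.5 + 213.7 + 208.5 + 205.1 + 226.8 + 210.0 + 209.0 + 217.0) / 8 = 1715.6000 / 8 = 214.4500
Sum of squared deviations: (+11.0500)² + (−0.7500)² + (−5.9500)² + (−9.3500)² + (+12.3500)² + (−4.4500)² + (−5.4500)² + (+2.5500)² = 454.0200
Variance = 454.0200 / 8 = 56.7525
SE* = √56.7525

SE* = 7.533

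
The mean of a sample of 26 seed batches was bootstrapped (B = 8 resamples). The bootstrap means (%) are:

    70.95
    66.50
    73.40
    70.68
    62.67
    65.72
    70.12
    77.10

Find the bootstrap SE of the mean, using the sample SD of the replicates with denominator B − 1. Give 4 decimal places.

SE* = 4.5767

Bootstrap SE is the standard deviation of the 8 replicate means.
Mean of replicates: (70.95 + 66.50 + 73.40 + 70.68 + 62.67 + 65.72 + 70.12 + 77.10) / 8 = 557.14000 / 8 = 69.64250
Sum of squared deviations: (+1.30750)² + (−3.14250)² + (+3.75750)² + (+1.03750)² + (−6.97250)² + (−3.92250)² + (+0.47750)² + (+7.45750)² = 146.62415
Variance = 146.62415 / 7 = 20.94631
SE* = √20.94631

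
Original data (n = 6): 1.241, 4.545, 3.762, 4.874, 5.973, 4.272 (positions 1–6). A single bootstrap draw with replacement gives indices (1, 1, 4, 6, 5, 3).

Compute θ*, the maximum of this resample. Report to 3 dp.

θ* = 5.973

Resample values: 1.241, 1.241, 4.874, 4.272, 5.973, 3.762.
Maximum = 5.973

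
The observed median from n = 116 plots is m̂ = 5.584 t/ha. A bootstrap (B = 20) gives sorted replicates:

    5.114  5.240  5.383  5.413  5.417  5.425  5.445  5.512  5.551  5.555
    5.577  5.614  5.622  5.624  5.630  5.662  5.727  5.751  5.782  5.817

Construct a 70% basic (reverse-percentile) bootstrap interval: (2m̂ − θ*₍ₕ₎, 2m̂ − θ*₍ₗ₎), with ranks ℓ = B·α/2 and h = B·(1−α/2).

Percentile endpoints at ranks 3 and 17: θ*₍3₎ = 5.383, θ*₍17₎ = 5.727.
Basic interval reflects these around m̂:
  lower = 2 × 5.584 − 5.727 = 5.441
  upper = 2 × 5.584 − 5.383 = 5.785

(5.441, 5.785)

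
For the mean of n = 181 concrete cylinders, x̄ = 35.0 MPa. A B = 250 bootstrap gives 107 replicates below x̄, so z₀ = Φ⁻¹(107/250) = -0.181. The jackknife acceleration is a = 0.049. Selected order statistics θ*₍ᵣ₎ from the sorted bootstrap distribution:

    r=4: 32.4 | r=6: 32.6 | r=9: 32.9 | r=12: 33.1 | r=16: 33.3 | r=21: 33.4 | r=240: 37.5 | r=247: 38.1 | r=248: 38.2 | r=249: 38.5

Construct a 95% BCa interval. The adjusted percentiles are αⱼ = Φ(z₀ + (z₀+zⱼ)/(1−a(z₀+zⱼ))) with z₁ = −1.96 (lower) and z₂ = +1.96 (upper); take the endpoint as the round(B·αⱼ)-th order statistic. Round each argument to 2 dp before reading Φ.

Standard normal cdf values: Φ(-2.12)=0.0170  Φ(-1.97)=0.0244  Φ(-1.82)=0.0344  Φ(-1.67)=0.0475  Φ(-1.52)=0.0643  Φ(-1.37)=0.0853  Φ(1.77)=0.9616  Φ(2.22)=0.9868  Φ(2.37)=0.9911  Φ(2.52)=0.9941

Lower: z₀ + z₁ = -0.181 + (-1.960) = -2.141; 1 − a(z₀+z₁) = 1 − (0.049)(-2.141) = 1.1049; argument = -0.181 + (-2.141)/1.1049 = -2.1187 → -2.12.
α₁ = Φ(-2.12) = 0.0170; rank = round(250 × 0.0170) = 4; θ*₍4₎ = 32.4.
Upper: z₀ + z₂ = 1.779; 1 − a(z₀+z₂) = 0.9128; argument = 1.7679 → 1.77; α₂ = 0.9616; rank = 240; θ*₍240₎ = 37.5.

(32.4, 37.5)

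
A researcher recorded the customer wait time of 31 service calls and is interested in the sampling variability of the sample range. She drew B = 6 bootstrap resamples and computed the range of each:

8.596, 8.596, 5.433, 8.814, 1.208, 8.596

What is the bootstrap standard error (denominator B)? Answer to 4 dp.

Bootstrap SE is the standard deviation of the 6 replicate ranges.
Mean of replicates: (8.596 + 8.596 + 5.433 + 8.814 + 1.208 + 8.596) / 6 = 41.24300 / 6 = 6.87383
Sum of squared deviations: (+1.72217)² + (+1.72217)² + (−1.44083)² + (+1.94017)² + (−5.66583)² + (+1.72217)² = 46.83949
Variance = 46.83949 / 6 = 7.80658
SE* = √7.80658

SE* = 2.7940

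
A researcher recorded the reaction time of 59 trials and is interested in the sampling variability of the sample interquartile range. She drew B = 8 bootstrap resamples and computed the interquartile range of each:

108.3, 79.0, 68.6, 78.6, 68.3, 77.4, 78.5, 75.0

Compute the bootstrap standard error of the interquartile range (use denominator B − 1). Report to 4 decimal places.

Bootstrap SE is the standard deviation of the 8 replicate interquartile ranges.
Mean of replicates: (108.3 + 79.0 + 68.6 + 78.6 + 68.3 + 77.4 + 78.5 + 75.0) / 8 = 633.70000 / 8 = 79.21250
Sum of squared deviations: (+29.08750)² + (−0.21250)² + (−10.61250)² + (−0.61250)² + (−10.91250)² + (−1.81250)² + (−0.71250)² + (−4.21250)² = 1099.74875
Variance = 1099.74875 / 7 = 157.10696
SE* = √157.10696

SE* = 12.5342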